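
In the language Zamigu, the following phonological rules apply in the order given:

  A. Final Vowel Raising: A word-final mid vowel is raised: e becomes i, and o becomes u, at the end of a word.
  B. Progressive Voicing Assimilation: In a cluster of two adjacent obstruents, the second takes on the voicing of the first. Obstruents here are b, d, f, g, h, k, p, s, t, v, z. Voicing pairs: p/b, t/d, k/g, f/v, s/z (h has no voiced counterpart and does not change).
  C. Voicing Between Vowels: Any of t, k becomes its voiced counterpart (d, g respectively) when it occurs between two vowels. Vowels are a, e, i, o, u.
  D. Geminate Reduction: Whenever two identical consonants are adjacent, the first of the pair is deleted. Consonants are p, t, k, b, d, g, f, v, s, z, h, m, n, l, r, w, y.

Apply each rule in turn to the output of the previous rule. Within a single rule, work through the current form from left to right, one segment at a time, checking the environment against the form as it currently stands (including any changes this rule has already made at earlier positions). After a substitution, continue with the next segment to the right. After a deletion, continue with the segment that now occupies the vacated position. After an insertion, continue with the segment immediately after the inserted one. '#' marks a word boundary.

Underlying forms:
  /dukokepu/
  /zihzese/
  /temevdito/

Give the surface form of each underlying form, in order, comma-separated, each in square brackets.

/dukokepu/:
  A Final Vowel Raising: no change — [dukokepu]
  B Progressive Voicing Assimilation: no change — [dukokepu]
  C Voicing Between Vowels: [dukokepu] → [dugogepu]
  D Geminate Reduction: no change — [dugogepu]
/zihzese/:
  A Final Vowel Raising: [zihzese] → [zihzesi]
  B Progressive Voicing Assimilation: [zihzesi] → [zihsesi]
  C Voicing Between Vowels: no change — [zihsesi]
  D Geminate Reduction: no change — [zihsesi]
/temevdito/:
  A Final Vowel Raising: [temevdito] → [temevditu]
  B Progressive Voicing Assimilation: no change — [temevditu]
  C Voicing Between Vowels: [temevditu] → [temevdidu]
  D Geminate Reduction: no change — [temevdidu]

[dugogepu], [zihsesi], [temevdidu]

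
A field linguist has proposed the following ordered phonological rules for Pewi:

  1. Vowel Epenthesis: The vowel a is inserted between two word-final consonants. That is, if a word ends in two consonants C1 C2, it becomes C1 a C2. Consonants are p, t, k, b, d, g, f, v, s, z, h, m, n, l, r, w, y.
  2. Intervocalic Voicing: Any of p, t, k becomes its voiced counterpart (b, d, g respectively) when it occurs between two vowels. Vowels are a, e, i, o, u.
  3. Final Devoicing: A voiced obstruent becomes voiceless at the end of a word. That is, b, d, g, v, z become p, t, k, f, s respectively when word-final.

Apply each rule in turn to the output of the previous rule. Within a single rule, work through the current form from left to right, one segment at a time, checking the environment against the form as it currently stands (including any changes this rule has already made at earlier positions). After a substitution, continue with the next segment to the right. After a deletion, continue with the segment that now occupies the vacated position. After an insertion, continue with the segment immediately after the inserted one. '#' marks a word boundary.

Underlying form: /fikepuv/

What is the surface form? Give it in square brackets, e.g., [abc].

1 Vowel Epenthesis: no change — [fikepuv]
2 Intervocalic Voicing: [fikepuv] → [figebuv]
3 Final Devoicing: [figebuv] → [figebuf]

[figebuf]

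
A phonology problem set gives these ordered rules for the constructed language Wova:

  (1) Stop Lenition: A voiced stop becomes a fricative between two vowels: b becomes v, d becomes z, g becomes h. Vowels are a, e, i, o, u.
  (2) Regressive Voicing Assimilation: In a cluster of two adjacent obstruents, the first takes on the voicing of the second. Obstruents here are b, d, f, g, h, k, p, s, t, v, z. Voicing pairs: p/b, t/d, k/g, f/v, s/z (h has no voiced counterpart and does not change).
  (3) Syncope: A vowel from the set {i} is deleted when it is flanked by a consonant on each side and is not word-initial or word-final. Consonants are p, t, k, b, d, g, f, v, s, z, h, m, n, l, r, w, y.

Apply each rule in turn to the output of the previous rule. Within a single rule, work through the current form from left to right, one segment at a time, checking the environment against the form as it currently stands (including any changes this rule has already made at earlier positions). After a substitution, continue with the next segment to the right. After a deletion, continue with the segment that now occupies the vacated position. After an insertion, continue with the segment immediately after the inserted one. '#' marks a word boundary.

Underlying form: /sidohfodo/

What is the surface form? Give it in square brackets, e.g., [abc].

[szohfozo]

(1) Stop Lenition: [sidohfodo] → [sizohfozo]
(2) Regressive Voicing Assimilation: no change — [sizohfozo]
(3) Syncope: [sizohfozo] → [szohfozo]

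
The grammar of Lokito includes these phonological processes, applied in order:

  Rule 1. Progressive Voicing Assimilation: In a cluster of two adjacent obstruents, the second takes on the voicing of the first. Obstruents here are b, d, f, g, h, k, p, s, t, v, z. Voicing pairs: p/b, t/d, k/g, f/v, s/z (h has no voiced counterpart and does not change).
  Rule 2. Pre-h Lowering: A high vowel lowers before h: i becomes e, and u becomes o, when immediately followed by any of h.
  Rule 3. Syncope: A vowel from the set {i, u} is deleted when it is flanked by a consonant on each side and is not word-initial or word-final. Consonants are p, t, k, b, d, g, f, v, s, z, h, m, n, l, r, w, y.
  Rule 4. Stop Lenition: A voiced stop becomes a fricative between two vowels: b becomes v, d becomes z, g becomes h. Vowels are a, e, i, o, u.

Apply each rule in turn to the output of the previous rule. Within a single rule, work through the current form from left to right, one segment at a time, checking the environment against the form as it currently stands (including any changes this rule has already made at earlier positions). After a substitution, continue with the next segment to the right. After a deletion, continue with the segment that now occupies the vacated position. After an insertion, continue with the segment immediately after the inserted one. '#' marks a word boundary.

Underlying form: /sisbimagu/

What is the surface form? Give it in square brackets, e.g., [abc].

Rule 1 Progressive Voicing Assimilation: [sisbimagu] → [sispimagu]
Rule 2 Pre-h Lowering: no change — [sispimagu]
Rule 3 Syncope: [sispimagu] → [sspmagu]
Rule 4 Stop Lenition: [sspmagu] → [sspmahu]

[sspmahu]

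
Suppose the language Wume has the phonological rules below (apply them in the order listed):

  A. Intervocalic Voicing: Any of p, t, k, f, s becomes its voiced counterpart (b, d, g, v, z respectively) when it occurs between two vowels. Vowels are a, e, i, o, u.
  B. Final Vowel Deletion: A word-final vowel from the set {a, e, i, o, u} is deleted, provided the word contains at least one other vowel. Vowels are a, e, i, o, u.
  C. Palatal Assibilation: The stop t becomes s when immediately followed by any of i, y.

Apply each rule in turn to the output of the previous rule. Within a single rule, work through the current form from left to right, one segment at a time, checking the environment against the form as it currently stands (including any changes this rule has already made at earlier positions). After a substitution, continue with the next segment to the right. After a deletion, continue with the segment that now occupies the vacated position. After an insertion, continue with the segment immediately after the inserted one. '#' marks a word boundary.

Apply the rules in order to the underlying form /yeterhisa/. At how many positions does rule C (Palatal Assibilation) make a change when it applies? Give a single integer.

A Intervocalic Voicing: [yeterhisa] → [yederhiza]
B Final Vowel Deletion: [yederhiza] → [yederhiz]
C Palatal Assibilation: no change — [yederhiz]
Rule C changed 0 position(s).

0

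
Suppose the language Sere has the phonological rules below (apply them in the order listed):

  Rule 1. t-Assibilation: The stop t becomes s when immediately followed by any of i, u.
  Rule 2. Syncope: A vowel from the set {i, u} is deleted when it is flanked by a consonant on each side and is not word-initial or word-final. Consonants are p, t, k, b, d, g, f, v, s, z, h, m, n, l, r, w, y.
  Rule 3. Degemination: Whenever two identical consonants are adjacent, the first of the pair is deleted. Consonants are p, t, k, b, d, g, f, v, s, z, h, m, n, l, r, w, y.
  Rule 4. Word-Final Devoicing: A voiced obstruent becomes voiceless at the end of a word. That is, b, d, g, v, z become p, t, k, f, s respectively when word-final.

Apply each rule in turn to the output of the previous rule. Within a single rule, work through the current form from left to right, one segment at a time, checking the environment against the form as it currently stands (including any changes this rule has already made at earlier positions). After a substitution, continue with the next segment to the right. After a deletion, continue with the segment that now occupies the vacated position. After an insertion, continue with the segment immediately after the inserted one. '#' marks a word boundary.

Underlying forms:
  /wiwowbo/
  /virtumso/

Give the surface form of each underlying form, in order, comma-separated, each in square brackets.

/wiwowbo/:
  Rule 1 t-Assibilation: no change — [wiwowbo]
  Rule 2 Syncope: [wiwowbo] → [wwowbo]
  Rule 3 Degemination: [wwowbo] → [wowbo]
  Rule 4 Word-Final Devoicing: no change — [wowbo]
/virtumso/:
  Rule 1 t-Assibilation: [virtumso] → [virsumso]
  Rule 2 Syncope: [virsumso] → [vrsmso]
  Rule 3 Degemination: no change — [vrsmso]
  Rule 4 Word-Final Devoicing: no change — [vrsmso]

[wowbo], [vrsmso]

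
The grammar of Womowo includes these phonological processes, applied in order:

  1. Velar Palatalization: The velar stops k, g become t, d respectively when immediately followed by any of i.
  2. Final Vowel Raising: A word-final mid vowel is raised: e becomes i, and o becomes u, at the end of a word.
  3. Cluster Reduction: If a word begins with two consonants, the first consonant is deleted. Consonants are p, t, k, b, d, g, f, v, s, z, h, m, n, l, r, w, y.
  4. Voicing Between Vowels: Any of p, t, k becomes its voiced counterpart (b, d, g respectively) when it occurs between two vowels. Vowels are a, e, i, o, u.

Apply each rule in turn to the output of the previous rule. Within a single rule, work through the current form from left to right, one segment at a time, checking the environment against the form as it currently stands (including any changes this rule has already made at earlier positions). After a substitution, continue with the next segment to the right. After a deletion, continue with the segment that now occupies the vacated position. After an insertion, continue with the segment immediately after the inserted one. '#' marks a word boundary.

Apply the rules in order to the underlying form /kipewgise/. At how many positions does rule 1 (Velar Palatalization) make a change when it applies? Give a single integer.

1 Velar Palatalization: [kipewgise] → [tipewdise]
2 Final Vowel Raising: [tipewdise] → [tipewdisi]
3 Cluster Reduction: no change — [tipewdisi]
4 Voicing Between Vowels: [tipewdisi] → [tibewdisi]
Rule 1 changed 2 position(s).

2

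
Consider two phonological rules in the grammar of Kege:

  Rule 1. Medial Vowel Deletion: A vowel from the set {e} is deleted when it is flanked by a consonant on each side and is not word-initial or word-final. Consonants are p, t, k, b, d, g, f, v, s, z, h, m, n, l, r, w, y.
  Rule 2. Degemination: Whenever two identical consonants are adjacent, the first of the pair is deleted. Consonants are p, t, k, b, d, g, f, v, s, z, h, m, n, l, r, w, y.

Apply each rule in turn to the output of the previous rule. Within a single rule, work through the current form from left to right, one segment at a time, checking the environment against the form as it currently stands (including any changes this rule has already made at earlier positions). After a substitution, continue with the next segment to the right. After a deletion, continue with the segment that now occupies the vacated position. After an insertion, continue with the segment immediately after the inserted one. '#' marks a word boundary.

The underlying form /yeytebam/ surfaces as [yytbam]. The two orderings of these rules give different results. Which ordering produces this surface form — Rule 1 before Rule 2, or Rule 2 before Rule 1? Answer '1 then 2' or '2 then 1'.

Order 1 then 2:
  1 Medial Vowel Deletion: [yeytebam] → [yytbam]
  2 Degemination: [yytbam] → [ytbam]
  result: [ytbam]
Order 2 then 1:
  2 Degemination: no change — [yeytebam]
  1 Medial Vowel Deletion: [yeytebam] → [yytbam]
  result: [yytbam]

2 then 1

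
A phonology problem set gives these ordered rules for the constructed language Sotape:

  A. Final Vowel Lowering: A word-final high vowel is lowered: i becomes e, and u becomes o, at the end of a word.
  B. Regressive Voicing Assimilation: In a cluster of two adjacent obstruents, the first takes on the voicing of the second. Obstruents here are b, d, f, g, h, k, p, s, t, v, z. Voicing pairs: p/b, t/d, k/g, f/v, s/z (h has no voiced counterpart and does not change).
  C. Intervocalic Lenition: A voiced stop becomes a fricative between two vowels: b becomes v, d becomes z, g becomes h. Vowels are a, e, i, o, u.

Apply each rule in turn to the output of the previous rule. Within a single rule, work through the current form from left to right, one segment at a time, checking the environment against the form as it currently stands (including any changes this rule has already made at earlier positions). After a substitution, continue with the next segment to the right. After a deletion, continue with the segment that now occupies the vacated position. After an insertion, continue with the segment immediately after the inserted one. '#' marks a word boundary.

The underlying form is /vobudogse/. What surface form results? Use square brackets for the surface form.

A Final Vowel Lowering: no change — [vobudogse]
B Regressive Voicing Assimilation: [vobudogse] → [vobudokse]
C Intervocalic Lenition: [vobudokse] → [vovuzokse]

[vovuzokse]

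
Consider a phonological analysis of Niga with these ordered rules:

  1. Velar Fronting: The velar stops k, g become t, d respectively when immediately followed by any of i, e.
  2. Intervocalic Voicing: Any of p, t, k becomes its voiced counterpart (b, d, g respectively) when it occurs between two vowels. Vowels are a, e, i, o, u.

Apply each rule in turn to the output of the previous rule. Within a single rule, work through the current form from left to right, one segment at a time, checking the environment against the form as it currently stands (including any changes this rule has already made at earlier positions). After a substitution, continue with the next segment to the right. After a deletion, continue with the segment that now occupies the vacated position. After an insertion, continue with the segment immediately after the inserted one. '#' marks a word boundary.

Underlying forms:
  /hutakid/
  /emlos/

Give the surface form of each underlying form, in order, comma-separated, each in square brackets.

/hutakid/:
  1 Velar Fronting: [hutakid] → [hutatid]
  2 Intervocalic Voicing: [hutatid] → [hudadid]
/emlos/:
  1 Velar Fronting: no change — [emlos]
  2 Intervocalic Voicing: no change — [emlos]

[hudadid], [emlos]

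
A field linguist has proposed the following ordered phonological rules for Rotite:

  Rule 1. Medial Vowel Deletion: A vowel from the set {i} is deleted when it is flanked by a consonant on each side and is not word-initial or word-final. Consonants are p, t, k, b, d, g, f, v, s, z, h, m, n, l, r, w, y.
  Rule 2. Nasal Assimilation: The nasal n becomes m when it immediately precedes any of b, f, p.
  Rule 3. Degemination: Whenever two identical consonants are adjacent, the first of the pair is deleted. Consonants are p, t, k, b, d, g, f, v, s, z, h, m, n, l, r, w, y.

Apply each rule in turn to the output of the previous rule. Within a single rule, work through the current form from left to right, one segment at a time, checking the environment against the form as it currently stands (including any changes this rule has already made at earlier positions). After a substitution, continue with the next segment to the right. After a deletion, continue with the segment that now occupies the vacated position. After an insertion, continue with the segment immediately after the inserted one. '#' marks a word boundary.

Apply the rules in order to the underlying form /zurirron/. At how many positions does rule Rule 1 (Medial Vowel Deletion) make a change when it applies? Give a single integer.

Rule 1 Medial Vowel Deletion: [zurirron] → [zurrron]
Rule 2 Nasal Assimilation: no change — [zurrron]
Rule 3 Degemination: [zurrron] → [zuron]
Rule Rule 1 changed 1 position(s).

1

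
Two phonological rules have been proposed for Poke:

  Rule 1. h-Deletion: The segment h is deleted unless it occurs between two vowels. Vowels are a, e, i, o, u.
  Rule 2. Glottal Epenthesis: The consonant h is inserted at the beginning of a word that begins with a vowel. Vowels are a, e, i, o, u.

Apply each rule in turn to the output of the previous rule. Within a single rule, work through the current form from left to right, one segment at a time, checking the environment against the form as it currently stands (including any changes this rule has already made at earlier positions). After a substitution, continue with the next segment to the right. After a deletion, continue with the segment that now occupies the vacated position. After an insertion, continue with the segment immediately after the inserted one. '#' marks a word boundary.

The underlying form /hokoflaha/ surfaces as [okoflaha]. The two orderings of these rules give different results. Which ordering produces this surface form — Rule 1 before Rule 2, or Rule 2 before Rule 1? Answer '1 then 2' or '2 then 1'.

2 then 1

Order 1 then 2:
  1 h-Deletion: [hokoflaha] → [okoflaha]
  2 Glottal Epenthesis: [okoflaha] → [hokoflaha]
  result: [hokoflaha]
Order 2 then 1:
  2 Glottal Epenthesis: no change — [hokoflaha]
  1 h-Deletion: [hokoflaha] → [okoflaha]
  result: [okoflaha]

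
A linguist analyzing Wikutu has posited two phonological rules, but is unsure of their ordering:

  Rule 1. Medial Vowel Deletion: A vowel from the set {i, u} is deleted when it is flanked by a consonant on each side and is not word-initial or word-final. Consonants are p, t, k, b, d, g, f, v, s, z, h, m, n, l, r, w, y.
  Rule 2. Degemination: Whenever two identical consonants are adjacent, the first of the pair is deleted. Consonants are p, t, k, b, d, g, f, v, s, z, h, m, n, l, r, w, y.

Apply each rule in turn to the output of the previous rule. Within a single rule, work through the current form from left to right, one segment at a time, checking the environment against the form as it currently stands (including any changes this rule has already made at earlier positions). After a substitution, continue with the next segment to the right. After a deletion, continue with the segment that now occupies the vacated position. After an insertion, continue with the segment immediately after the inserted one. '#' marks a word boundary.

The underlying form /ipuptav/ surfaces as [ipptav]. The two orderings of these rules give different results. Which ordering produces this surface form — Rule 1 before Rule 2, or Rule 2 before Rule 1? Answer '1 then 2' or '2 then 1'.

Order 1 then 2:
  1 Medial Vowel Deletion: [ipuptav] → [ipptav]
  2 Degemination: [ipptav] → [iptav]
  result: [iptav]
Order 2 then 1:
  2 Degemination: no change — [ipuptav]
  1 Medial Vowel Deletion: [ipuptav] → [ipptav]
  result: [ipptav]

2 then 1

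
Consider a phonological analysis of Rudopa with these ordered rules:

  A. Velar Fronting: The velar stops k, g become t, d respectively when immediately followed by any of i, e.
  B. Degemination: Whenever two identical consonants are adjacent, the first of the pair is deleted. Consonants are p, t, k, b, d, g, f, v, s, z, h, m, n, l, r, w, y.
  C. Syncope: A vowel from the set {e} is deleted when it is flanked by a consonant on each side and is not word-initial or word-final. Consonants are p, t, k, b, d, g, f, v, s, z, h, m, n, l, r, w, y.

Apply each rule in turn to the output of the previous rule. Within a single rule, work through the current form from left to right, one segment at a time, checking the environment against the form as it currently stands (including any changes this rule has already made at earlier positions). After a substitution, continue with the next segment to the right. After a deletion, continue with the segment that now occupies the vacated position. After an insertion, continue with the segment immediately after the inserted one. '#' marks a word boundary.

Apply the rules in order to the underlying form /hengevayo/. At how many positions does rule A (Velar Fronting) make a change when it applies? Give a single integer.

1

A Velar Fronting: [hengevayo] → [hendevayo]
B Degemination: no change — [hendevayo]
C Syncope: [hendevayo] → [hndvayo]
Rule A changed 1 position(s).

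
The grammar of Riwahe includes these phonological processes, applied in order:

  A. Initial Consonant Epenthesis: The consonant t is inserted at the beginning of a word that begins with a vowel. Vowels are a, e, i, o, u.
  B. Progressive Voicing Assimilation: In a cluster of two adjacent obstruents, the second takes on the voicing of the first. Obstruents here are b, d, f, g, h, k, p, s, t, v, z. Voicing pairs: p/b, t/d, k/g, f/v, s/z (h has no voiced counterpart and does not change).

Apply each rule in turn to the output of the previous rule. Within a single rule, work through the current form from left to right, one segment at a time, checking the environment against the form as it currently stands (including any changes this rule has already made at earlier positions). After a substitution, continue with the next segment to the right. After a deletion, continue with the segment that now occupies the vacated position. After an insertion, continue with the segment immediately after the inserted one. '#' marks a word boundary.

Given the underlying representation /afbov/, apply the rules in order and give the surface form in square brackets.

[tafpov]

A Initial Consonant Epenthesis: [afbov] → [tafbov]
B Progressive Voicing Assimilation: [tafbov] → [tafpov]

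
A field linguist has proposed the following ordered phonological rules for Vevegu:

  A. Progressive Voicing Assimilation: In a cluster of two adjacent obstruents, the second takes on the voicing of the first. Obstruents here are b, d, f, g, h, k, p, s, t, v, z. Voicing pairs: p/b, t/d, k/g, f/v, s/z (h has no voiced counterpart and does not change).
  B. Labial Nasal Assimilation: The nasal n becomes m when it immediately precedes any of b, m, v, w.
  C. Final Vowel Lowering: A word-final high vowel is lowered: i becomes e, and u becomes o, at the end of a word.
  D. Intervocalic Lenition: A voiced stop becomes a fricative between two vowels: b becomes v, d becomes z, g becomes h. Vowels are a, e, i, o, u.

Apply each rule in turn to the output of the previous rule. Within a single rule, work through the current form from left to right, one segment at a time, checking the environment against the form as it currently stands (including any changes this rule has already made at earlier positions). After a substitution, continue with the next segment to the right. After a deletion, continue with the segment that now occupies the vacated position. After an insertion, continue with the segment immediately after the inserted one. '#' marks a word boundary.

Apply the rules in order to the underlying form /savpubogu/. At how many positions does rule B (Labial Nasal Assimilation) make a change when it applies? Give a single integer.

0

A Progressive Voicing Assimilation: [savpubogu] → [savbubogu]
B Labial Nasal Assimilation: no change — [savbubogu]
C Final Vowel Lowering: [savbubogu] → [savbubogo]
D Intervocalic Lenition: [savbubogo] → [savbuvoho]
Rule B changed 0 position(s).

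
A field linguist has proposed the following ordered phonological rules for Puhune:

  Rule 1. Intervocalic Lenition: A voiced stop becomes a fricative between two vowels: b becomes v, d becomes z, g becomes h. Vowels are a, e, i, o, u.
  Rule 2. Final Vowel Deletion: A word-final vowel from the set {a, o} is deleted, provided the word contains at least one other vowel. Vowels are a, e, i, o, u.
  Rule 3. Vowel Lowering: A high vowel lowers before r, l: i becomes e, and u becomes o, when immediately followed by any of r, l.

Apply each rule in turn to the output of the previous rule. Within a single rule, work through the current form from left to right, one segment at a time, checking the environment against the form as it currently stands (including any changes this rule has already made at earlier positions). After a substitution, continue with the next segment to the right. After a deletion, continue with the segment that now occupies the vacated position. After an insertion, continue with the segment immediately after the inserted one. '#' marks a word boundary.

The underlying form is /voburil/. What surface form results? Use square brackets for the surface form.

[vovorel]

Rule 1 Intervocalic Lenition: [voburil] → [vovuril]
Rule 2 Final Vowel Deletion: no change — [vovuril]
Rule 3 Vowel Lowering: [vovuril] → [vovorel]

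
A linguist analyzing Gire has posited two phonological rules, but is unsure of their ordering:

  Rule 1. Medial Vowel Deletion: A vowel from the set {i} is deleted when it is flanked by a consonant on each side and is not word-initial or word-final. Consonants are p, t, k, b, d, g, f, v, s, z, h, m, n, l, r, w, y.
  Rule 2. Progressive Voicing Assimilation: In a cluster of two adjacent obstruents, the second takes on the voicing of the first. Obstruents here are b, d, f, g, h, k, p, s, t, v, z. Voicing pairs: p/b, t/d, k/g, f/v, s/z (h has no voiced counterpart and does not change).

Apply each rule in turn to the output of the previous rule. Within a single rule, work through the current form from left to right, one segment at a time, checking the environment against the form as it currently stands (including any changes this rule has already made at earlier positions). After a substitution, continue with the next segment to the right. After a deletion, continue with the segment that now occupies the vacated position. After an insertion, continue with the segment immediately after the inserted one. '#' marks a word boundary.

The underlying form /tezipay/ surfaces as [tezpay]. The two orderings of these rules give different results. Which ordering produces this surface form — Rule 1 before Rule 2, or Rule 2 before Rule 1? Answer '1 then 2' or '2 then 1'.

2 then 1

Order 1 then 2:
  1 Medial Vowel Deletion: [tezipay] → [tezpay]
  2 Progressive Voicing Assimilation: [tezpay] → [tezbay]
  result: [tezbay]
Order 2 then 1:
  2 Progressive Voicing Assimilation: no change — [tezipay]
  1 Medial Vowel Deletion: [tezipay] → [tezpay]
  result: [tezpay]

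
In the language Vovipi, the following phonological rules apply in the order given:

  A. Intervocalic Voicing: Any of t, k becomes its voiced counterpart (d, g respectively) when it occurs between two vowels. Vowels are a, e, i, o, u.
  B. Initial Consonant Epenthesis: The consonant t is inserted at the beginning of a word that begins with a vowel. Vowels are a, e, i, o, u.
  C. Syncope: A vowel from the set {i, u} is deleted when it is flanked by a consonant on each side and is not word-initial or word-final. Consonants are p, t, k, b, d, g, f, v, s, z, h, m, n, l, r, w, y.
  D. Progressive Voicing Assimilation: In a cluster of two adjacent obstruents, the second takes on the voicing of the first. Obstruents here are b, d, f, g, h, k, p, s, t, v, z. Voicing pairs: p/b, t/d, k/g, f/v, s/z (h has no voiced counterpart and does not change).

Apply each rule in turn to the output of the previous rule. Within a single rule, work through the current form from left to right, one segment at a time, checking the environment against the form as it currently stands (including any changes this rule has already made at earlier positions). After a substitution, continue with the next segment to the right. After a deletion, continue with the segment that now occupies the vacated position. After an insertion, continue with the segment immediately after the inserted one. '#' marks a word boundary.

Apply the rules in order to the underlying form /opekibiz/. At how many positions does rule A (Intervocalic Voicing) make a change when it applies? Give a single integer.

1

A Intervocalic Voicing: [opekibiz] → [opegibiz]
B Initial Consonant Epenthesis: [opegibiz] → [topegibiz]
C Syncope: [topegibiz] → [topegbz]
D Progressive Voicing Assimilation: no change — [topegbz]
Rule A changed 1 position(s).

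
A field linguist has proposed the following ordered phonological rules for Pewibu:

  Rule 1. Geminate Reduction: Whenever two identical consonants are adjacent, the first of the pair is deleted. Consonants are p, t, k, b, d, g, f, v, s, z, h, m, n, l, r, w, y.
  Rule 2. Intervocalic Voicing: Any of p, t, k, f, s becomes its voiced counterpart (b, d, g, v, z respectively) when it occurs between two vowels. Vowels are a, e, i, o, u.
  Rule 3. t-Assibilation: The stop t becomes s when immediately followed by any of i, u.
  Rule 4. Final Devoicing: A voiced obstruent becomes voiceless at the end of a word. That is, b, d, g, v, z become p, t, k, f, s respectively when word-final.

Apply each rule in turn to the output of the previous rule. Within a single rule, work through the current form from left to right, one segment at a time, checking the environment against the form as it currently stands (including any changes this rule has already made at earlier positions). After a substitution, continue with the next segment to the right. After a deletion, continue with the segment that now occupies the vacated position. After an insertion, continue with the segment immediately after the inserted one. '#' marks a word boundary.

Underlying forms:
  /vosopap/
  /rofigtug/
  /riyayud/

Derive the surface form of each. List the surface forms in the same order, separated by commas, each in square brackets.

/vosopap/:
  Rule 1 Geminate Reduction: no change — [vosopap]
  Rule 2 Intervocalic Voicing: [vosopap] → [vozobap]
  Rule 3 t-Assibilation: no change — [vozobap]
  Rule 4 Final Devoicing: no change — [vozobap]
/rofigtug/:
  Rule 1 Geminate Reduction: no change — [rofigtug]
  Rule 2 Intervocalic Voicing: [rofigtug] → [rovigtug]
  Rule 3 t-Assibilation: [rovigtug] → [rovigsug]
  Rule 4 Final Devoicing: [rovigsug] → [rovigsuk]
/riyayud/:
  Rule 1 Geminate Reduction: no change — [riyayud]
  Rule 2 Intervocalic Voicing: no change — [riyayud]
  Rule 3 t-Assibilation: no change — [riyayud]
  Rule 4 Final Devoicing: [riyayud] → [riyayut]

[vozobap], [rovigsuk], [riyayut]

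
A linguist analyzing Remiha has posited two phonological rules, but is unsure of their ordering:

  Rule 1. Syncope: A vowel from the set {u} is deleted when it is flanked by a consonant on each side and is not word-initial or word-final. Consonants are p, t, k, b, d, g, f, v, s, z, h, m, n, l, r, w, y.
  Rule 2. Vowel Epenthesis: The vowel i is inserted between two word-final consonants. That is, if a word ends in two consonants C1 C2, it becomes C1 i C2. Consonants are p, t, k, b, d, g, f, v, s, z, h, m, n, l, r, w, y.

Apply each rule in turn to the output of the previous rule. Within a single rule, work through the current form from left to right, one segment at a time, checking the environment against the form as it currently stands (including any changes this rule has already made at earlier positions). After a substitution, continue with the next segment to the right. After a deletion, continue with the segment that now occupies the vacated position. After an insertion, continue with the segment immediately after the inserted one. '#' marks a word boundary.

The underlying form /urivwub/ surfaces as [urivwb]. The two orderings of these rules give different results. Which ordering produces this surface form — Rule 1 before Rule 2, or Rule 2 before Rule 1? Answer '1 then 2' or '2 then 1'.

Order 1 then 2:
  1 Syncope: [urivwub] → [urivwb]
  2 Vowel Epenthesis: [urivwb] → [urivwib]
  result: [urivwib]
Order 2 then 1:
  2 Vowel Epenthesis: no change — [urivwub]
  1 Syncope: [urivwub] → [urivwb]
  result: [urivwb]

2 then 1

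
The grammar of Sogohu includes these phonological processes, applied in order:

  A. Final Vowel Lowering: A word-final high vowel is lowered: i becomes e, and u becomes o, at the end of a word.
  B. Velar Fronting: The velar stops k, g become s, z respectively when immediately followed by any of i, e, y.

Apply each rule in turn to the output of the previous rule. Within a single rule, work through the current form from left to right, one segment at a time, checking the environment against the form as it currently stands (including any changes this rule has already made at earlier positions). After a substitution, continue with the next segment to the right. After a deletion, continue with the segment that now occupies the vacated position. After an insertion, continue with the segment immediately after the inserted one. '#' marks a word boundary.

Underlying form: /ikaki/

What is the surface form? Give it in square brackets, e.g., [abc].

A Final Vowel Lowering: [ikaki] → [ikake]
B Velar Fronting: [ikake] → [ikase]

[ikase]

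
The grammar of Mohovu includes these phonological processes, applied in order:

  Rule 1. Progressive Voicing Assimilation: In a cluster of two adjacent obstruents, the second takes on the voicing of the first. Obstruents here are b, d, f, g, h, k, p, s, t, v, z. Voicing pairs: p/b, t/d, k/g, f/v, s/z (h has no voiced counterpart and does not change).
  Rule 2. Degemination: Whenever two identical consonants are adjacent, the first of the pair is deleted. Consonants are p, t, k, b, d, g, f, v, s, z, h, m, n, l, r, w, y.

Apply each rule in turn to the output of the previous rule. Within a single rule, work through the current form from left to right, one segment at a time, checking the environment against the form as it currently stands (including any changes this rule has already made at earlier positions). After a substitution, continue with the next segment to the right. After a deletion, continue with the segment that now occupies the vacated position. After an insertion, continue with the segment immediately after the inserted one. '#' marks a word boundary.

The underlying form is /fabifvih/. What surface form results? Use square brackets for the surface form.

Rule 1 Progressive Voicing Assimilation: [fabifvih] → [fabiffih]
Rule 2 Degemination: [fabiffih] → [fabifih]

[fabifih]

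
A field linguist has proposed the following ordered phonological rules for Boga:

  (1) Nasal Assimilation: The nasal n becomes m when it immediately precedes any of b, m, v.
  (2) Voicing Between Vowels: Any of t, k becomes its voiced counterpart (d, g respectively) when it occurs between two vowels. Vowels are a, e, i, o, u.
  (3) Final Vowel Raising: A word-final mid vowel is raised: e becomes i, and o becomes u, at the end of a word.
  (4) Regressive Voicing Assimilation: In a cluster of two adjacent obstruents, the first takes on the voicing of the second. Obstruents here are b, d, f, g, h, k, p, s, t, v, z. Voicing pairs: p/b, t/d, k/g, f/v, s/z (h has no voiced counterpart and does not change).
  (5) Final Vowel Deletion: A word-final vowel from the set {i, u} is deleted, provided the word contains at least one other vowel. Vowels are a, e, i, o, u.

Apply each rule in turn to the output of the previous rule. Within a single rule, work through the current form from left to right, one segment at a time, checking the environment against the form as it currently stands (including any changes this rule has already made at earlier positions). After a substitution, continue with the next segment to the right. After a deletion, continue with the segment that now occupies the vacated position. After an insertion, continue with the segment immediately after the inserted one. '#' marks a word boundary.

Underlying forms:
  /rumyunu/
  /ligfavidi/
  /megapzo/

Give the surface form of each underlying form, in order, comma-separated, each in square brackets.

[rumyun], [likfavid], [megabz]

/rumyunu/:
  (1) Nasal Assimilation: no change — [rumyunu]
  (2) Voicing Between Vowels: no change — [rumyunu]
  (3) Final Vowel Raising: no change — [rumyunu]
  (4) Regressive Voicing Assimilation: no change — [rumyunu]
  (5) Final Vowel Deletion: [rumyunu] → [rumyun]
/ligfavidi/:
  (1) Nasal Assimilation: no change — [ligfavidi]
  (2) Voicing Between Vowels: no change — [ligfavidi]
  (3) Final Vowel Raising: no change — [ligfavidi]
  (4) Regressive Voicing Assimilation: [ligfavidi] → [likfavidi]
  (5) Final Vowel Deletion: [likfavidi] → [likfavid]
/megapzo/:
  (1) Nasal Assimilation: no change — [megapzo]
  (2) Voicing Between Vowels: no change — [megapzo]
  (3) Final Vowel Raising: [megapzo] → [megapzu]
  (4) Regressive Voicing Assimilation: [megapzu] → [megabzu]
  (5) Final Vowel Deletion: [megabzu] → [megabz]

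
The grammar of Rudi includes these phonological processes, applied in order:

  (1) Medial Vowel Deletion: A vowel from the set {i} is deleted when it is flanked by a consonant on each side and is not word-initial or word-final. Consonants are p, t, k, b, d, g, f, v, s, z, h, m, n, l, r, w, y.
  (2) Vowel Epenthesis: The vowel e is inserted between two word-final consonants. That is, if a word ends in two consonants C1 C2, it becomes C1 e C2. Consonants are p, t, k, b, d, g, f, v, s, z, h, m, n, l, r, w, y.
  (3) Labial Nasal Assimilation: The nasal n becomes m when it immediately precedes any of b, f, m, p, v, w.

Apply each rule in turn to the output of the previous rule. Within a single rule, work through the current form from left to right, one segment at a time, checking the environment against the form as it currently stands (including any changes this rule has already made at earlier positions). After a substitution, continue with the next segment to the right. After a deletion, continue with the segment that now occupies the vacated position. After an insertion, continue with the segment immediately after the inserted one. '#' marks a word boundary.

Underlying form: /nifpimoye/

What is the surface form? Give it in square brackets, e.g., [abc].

[mfpmoye]

(1) Medial Vowel Deletion: [nifpimoye] → [nfpmoye]
(2) Vowel Epenthesis: no change — [nfpmoye]
(3) Labial Nasal Assimilation: [nfpmoye] → [mfpmoye]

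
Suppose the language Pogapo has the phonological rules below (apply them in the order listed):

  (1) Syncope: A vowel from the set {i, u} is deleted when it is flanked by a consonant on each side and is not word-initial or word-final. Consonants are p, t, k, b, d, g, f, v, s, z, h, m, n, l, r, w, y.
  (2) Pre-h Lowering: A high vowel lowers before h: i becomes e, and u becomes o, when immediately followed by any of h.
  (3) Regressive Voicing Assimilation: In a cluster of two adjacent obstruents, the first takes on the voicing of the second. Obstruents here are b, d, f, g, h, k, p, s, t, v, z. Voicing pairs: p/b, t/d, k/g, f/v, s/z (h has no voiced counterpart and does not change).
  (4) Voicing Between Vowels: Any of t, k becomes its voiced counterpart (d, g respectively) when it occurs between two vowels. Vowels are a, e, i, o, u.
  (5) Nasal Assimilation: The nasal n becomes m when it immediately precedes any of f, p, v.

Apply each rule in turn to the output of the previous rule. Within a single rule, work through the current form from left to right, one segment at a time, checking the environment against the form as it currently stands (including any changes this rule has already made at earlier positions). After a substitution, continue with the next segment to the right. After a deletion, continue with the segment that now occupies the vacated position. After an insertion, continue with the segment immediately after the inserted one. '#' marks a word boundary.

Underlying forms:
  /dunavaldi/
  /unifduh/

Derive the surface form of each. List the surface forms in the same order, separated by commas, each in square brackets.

[dnavaldi], [umvth]

/dunavaldi/:
  (1) Syncope: [dunavaldi] → [dnavaldi]
  (2) Pre-h Lowering: no change — [dnavaldi]
  (3) Regressive Voicing Assimilation: no change — [dnavaldi]
  (4) Voicing Between Vowels: no change — [dnavaldi]
  (5) Nasal Assimilation: no change — [dnavaldi]
/unifduh/:
  (1) Syncope: [unifduh] → [unfdh]
  (2) Pre-h Lowering: no change — [unfdh]
  (3) Regressive Voicing Assimilation: [unfdh] → [unvth]
  (4) Voicing Between Vowels: no change — [unvth]
  (5) Nasal Assimilation: [unvth] → [umvth]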